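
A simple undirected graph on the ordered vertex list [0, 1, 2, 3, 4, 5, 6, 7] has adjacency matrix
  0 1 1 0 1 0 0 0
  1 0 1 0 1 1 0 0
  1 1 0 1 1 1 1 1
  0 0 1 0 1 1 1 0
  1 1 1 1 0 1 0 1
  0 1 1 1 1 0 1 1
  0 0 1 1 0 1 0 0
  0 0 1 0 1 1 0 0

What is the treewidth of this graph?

A width-3 tree decomposition is:
Bags: B1 = {2, 3, 4, 5}  B2 = {2, 4, 5, 7}  B3 = {1, 2, 4, 5}  B4 = {0, 1, 2, 4}  B5 = {2, 3, 5, 6}
Tree: B1–B2, B2–B3, B3–B4, B1–B5
The largest bag has 4 vertices, giving width 3; this decomposition certifies tw(G) ≤ 3. Conversely, {0, 1, 2, 4} is a clique of size 4, and the vertices of any clique must share a bag in every tree decomposition; so some bag has ≥ 4 vertices and tw(G) ≥ 3. Combining the bounds, tw(G) = 3.

3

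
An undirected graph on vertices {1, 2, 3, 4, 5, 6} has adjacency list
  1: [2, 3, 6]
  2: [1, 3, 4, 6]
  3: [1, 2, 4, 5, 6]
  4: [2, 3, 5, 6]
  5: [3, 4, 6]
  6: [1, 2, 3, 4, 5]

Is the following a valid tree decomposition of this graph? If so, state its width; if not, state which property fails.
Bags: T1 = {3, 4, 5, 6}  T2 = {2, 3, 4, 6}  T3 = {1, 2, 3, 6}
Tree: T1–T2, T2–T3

Every vertex of G appears in some bag (union = {1, 2, 3, 4, 5, 6}); every edge is covered by a bag; and for each vertex v the set of bags containing v is connected in the bag tree. The decomposition is therefore valid. The largest bag has 4 vertices, so the width is 3.

Yes; width 3.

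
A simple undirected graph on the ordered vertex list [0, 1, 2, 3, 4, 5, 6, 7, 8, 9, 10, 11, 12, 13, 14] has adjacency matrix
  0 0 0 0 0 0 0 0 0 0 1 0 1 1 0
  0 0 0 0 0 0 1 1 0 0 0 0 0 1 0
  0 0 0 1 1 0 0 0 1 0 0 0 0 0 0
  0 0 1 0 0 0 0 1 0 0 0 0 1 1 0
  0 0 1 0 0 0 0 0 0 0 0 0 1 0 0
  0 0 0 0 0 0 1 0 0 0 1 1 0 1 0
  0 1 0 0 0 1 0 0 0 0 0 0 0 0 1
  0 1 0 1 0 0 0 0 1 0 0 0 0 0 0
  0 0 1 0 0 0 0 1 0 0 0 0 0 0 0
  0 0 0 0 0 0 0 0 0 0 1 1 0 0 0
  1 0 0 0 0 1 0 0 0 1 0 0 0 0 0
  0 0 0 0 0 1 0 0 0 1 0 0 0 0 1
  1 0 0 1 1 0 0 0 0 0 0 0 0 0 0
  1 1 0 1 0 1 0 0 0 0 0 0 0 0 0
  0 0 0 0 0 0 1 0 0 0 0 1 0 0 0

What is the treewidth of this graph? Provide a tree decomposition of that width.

Each bag holds 4 vertices, so the decomposition has width 3, which upper-bounds the treewidth. For the lower bound: the 4 vertex sets {2,4,8}, {12}, {3}, {0,1,7,13} are disjoint, each induces a connected subgraph, and every pair is joined by at least one edge of G. Contracting each set to a single vertex therefore yields K_{4} as a minor, and since treewidth is minor-monotone, tw(G) ≥ tw(K_{4}) = 3. Combining the bounds, tw(G) = 3.

Treewidth 3.
One optimal decomposition is:
Bags: B1 = {2, 4, 8, 12}  B2 = {2, 3, 8, 12}  B3 = {3, 7, 8, 12}  B4 = {0, 3, 7, 12}  B5 = {0, 3, 7, 13}  B6 = {0, 1, 7, 13}  B7 = {0, 1, 10, 13}  B8 = {1, 5, 10, 13}  B9 = {1, 5, 6, 10}  B10 = {5, 6, 9, 10}  B11 = {5, 6, 9, 11}  B12 = {6, 9, 11, 14}
Tree: B1–B2, B2–B3, B3–B4, B4–B5, B5–B6, B6–B7, B7–B8, B8–B9, B9–B10, B10–B11, B11–B12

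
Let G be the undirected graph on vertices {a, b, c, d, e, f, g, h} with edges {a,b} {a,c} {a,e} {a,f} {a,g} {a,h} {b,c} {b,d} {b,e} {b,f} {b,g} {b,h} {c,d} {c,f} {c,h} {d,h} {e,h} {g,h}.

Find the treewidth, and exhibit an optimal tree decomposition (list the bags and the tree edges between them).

Treewidth 3.
One such decomposition:
Bags: B1 = {a, b, c, h}  B2 = {a, b, e, h}  B3 = {b, c, d, h}  B4 = {a, b, c, f}  B5 = {a, b, g, h}
Tree: B1–B2, B1–B3, B1–B4, B1–B5

Each bag holds 4 vertices, so the decomposition has width 3, which upper-bounds the treewidth. On the other hand G contains the 4-clique {b, c, d, h}. A clique must lie in a single bag of any decomposition, so no decomposition can have width below 3. The upper and lower bounds meet at 3, so that is the treewidth.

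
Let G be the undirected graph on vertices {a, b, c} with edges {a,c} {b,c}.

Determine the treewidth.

1

A width-1 tree decomposition is:
Bags: B1 = {b, c}  B2 = {a, c}
Tree: B1–B2
Each bag holds 2 vertices, so the decomposition has width 1, which upper-bounds the treewidth. Since G has at least one edge (e.g. b–c), it is not an edgeless graph, so tw(G) ≥ 1. Combining the bounds, tw(G) = 1.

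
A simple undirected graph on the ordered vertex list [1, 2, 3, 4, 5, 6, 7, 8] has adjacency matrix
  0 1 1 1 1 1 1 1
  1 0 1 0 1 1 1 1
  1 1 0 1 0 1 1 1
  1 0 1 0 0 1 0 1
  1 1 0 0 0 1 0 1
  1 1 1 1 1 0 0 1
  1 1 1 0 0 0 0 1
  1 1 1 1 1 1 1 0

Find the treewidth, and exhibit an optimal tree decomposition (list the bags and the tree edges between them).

Treewidth 4.
One such decomposition:
Bags: B1 = {1, 2, 3, 6, 8}  B2 = {1, 2, 3, 7, 8}  B3 = {1, 3, 4, 6, 8}  B4 = {1, 2, 5, 6, 8}
Tree: B1–B2, B1–B3, B1–B4

The largest bag has 5 vertices, giving width 4; this decomposition certifies tw(G) ≤ 4. On the other hand G contains the 5-clique {1, 2, 3, 6, 8}. A clique must lie in a single bag of any decomposition, so no decomposition can have width below 4. Combining the bounds, tw(G) = 4.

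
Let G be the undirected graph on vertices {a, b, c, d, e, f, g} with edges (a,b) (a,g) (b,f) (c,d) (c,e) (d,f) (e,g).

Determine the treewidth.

2

A width-2 tree decomposition is:
Bags: B1 = {c, d, e}  B2 = {d, e, g}  B3 = {a, d, g}  B4 = {a, b, d}  B5 = {b, d, f}
Tree: B1–B2, B2–B3, B3–B4, B4–B5
Each bag holds 3 vertices, so the decomposition has width 2, which upper-bounds the treewidth. Since d–c–e–g–a–b–f–d is a cycle in G, G is not acyclic. Forests are exactly the graphs of treewidth ≤ 1, so tw(G) ≥ 2. Therefore the treewidth is 2.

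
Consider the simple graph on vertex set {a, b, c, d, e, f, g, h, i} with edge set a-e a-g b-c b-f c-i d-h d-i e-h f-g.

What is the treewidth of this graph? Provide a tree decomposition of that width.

Treewidth 2.
One optimal decomposition is:
Bags: B1 = {c, d, i}  B2 = {b, c, d}  B3 = {b, d, f}  B4 = {d, f, g}  B5 = {a, d, g}  B6 = {a, d, e}  B7 = {d, e, h}
Tree: B1–B2, B2–B3, B3–B4, B4–B5, B5–B6, B6–B7

Each bag holds 3 vertices, so the decomposition has width 2, which upper-bounds the treewidth. For the lower bound, G contains the cycle d–i–c–b–f–g–a–e–h–d, so G is not a forest; only forests have treewidth ≤ 1, hence tw(G) ≥ 2. The upper and lower bounds meet at 2, so that is the treewidth.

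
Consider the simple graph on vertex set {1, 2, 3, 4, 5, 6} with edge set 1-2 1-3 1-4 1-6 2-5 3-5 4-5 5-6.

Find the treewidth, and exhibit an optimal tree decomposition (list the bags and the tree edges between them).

Treewidth 2.
One such decomposition:
Bags: B1 = {1, 3, 5}  B2 = {1, 4, 5}  B3 = {1, 2, 5}  B4 = {1, 5, 6}
Tree: B1–B2, B2–B3, B3–B4

Every bag has size at most 3, so the width is 3 − 1 = 2 and tw(G) ≤ 2. Since 1–3–5–4–1 is a cycle in G, G is not acyclic. Forests are exactly the graphs of treewidth ≤ 1, so tw(G) ≥ 2. The upper and lower bounds meet at 2, so that is the treewidth.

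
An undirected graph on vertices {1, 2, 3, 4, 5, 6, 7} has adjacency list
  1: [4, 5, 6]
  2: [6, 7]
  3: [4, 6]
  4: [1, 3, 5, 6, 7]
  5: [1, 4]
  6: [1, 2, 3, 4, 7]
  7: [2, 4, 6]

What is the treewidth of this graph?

2

A width-2 tree decomposition is:
Bags: B1 = {4, 6, 7}  B2 = {3, 4, 6}  B3 = {1, 4, 6}  B4 = {1, 4, 5}  B5 = {2, 6, 7}
Tree: B1–B2, B1–B3, B3–B4, B1–B5
Each bag holds 3 vertices, so the decomposition has width 2, which upper-bounds the treewidth. On the other hand G contains the 3-clique {2, 6, 7}. A clique must lie in a single bag of any decomposition, so no decomposition can have width below 2. Therefore the treewidth is 2.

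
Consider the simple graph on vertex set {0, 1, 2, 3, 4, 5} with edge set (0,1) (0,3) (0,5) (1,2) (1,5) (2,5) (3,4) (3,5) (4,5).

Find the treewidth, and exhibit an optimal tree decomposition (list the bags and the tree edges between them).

Treewidth 2.
Bags: B1 = {0, 1, 5}  B2 = {0, 3, 5}  B3 = {3, 4, 5}  B4 = {1, 2, 5}
Tree: B1–B2, B2–B3, B1–B4

Each bag holds 3 vertices, so the decomposition has width 2, which upper-bounds the treewidth. On the other hand G contains the 3-clique {0, 1, 5}. A clique must lie in a single bag of any decomposition, so no decomposition can have width below 2. The upper and lower bounds meet at 2, so that is the treewidth.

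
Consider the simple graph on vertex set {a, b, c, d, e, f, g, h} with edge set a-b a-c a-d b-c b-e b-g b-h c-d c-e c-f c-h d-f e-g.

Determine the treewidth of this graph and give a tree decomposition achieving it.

Treewidth 2.
One such decomposition:
Bags: B1 = {b, c, h}  B2 = {a, b, c}  B3 = {b, c, e}  B4 = {a, c, d}  B5 = {b, e, g}  B6 = {c, d, f}
Tree: B1–B2, B2–B3, B2–B4, B3–B5, B4–B6

The largest bag has 3 vertices, giving width 2; this decomposition certifies tw(G) ≤ 2. On the other hand G contains the 3-clique {b, e, g}. A clique must lie in a single bag of any decomposition, so no decomposition can have width below 2. The upper and lower bounds meet at 2, so that is the treewidth.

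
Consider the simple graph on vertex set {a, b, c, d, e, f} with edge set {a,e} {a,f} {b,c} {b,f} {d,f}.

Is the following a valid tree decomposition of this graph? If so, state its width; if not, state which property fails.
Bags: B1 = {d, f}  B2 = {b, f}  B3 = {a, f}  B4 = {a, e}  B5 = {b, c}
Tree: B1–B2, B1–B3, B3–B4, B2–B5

Every vertex of G appears in some bag (union = {a, b, c, d, e, f}); every edge is covered by a bag; and for each vertex v the set of bags containing v is connected in the bag tree. The decomposition is therefore valid. The largest bag has 2 vertices, so the width is 1.

Yes; width 1.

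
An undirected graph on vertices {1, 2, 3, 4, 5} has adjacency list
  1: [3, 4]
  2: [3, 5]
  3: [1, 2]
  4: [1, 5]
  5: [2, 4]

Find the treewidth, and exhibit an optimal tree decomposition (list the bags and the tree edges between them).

Treewidth 2.
One optimal decomposition is:
Bags: B1 = {2, 4, 5}  B2 = {2, 3, 4}  B3 = {1, 3, 4}
Tree: B1–B2, B2–B3

Each bag holds 3 vertices, so the decomposition has width 2, which upper-bounds the treewidth. For the lower bound, G contains the cycle 4–5–2–3–1–4, so G is not a forest; only forests have treewidth ≤ 1, hence tw(G) ≥ 2. Therefore the treewidth is 2.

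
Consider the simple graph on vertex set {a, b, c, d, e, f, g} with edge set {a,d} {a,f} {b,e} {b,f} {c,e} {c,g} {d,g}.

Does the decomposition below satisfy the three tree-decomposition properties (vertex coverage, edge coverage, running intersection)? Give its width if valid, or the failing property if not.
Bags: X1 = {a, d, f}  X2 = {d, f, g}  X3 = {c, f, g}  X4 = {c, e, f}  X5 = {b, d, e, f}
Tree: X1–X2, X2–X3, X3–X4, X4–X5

No — bags containing vertex d are not connected in the tree.

A tree decomposition must satisfy three properties: every vertex lies in some bag; for every edge, both endpoints lie together in some bag; and for every vertex, the bags containing it form a connected subtree. Here bags containing vertex d are not connected in the tree, so the decomposition is invalid.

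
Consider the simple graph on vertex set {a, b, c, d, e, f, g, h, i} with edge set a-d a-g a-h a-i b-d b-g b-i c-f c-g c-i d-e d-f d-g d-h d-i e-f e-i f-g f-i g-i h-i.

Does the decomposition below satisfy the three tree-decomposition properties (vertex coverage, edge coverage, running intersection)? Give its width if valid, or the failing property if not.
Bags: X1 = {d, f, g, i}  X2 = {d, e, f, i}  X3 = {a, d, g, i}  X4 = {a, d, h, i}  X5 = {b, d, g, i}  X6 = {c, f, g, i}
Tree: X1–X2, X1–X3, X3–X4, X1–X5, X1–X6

Vertex coverage: the bags together contain {a, b, c, d, e, f, g, h, i}, the full vertex set. Edge coverage: each edge of G has both endpoints in at least one bag. Running intersection: for every vertex, the bags containing it form a connected subtree. All three properties hold, so this is a valid tree decomposition of width max|bag| − 1 = 3, and hence tw(G) ≤ 3.

Yes; width 3.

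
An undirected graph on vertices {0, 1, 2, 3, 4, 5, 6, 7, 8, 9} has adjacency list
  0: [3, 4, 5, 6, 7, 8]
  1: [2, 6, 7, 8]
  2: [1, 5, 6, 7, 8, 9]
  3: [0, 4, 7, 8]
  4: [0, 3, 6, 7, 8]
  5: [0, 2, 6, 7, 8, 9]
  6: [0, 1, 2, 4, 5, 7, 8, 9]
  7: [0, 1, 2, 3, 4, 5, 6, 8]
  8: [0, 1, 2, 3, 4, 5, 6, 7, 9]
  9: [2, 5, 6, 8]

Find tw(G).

4

A width-4 tree decomposition is:
Bags: B1 = {0, 5, 6, 7, 8}  B2 = {0, 4, 6, 7, 8}  B3 = {2, 5, 6, 7, 8}  B4 = {0, 3, 4, 7, 8}  B5 = {2, 5, 6, 8, 9}  B6 = {1, 2, 6, 7, 8}
Tree: B1–B2, B1–B3, B2–B4, B3–B5, B3–B6
Each bag holds 5 vertices, so the decomposition has width 4, which upper-bounds the treewidth. For the lower bound, the 5 vertices {0, 3, 4, 7, 8} are pairwise adjacent, and any tree decomposition puts a clique entirely inside one bag — forcing width ≥ 4. Hence tw(G) = 4 exactly.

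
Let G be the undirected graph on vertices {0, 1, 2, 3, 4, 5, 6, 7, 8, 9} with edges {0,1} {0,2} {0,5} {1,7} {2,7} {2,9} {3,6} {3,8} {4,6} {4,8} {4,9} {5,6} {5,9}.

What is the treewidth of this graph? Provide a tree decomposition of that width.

Every bag has size at most 3, so the width is 3 − 1 = 2 and tw(G) ≤ 2. For the lower bound, G contains the cycle 8–3–6–4–8, so G is not a forest; only forests have treewidth ≤ 1, hence tw(G) ≥ 2. Hence tw(G) = 2 exactly.

Treewidth 2.
Bags: B1 = {3, 4, 8}  B2 = {3, 4, 6}  B3 = {4, 6, 9}  B4 = {5, 6, 9}  B5 = {2, 5, 9}  B6 = {0, 2, 5}  B7 = {0, 2, 7}  B8 = {0, 1, 7}
Tree: B1–B2, B2–B3, B3–B4, B4–B5, B5–B6, B6–B7, B7–B8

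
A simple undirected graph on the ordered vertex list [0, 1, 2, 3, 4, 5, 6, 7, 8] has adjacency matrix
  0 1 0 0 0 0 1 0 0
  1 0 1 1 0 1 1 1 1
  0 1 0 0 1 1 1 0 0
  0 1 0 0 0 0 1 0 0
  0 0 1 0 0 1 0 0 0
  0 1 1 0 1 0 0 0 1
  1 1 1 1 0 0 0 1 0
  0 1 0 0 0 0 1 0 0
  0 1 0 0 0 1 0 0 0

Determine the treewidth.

2

A width-2 tree decomposition is:
Bags: B1 = {1, 2, 6}  B2 = {1, 2, 5}  B3 = {1, 5, 8}  B4 = {0, 1, 6}  B5 = {2, 4, 5}  B6 = {1, 6, 7}  B7 = {1, 3, 6}
Tree: B1–B2, B2–B3, B1–B4, B2–B5, B4–B6, B6–B7
Every bag has size at most 3, so the width is 3 − 1 = 2 and tw(G) ≤ 2. Conversely, {1, 5, 8} is a clique of size 3, and the vertices of any clique must share a bag in every tree decomposition; so some bag has ≥ 3 vertices and tw(G) ≥ 2. Combining the bounds, tw(G) = 2.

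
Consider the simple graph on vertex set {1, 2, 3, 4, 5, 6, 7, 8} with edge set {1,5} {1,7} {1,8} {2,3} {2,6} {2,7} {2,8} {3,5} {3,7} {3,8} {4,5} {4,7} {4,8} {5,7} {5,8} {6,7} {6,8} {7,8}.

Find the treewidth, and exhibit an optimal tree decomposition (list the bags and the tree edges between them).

Every bag has size at most 4, so the width is 4 − 1 = 3 and tw(G) ≤ 3. Conversely, {2, 3, 7, 8} is a clique of size 4, and the vertices of any clique must share a bag in every tree decomposition; so some bag has ≥ 4 vertices and tw(G) ≥ 3. Combining the bounds, tw(G) = 3.

Treewidth 3.
One such decomposition:
Bags: B1 = {1, 5, 7, 8}  B2 = {3, 5, 7, 8}  B3 = {4, 5, 7, 8}  B4 = {2, 3, 7, 8}  B5 = {2, 6, 7, 8}
Tree: B1–B2, B2–B3, B2–B4, B4–B5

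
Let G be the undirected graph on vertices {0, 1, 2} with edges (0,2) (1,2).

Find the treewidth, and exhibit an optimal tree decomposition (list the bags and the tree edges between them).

Each bag holds 2 vertices, so the decomposition has width 1, which upper-bounds the treewidth. G has an edge, so its treewidth is at least 1. The upper and lower bounds meet at 1, so that is the treewidth.

Treewidth 1.
One such decomposition:
Bags: B1 = {0, 2}  B2 = {1, 2}
Tree: B1–B2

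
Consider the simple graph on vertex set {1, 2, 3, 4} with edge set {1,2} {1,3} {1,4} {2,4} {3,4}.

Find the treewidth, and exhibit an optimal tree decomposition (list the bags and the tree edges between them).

Treewidth 2.
One optimal decomposition is:
Bags: B1 = {1, 2, 4}  B2 = {1, 3, 4}
Tree: B1–B2

Each bag holds 3 vertices, so the decomposition has width 2, which upper-bounds the treewidth. Conversely, {1, 2, 4} is a clique of size 3, and the vertices of any clique must share a bag in every tree decomposition; so some bag has ≥ 3 vertices and tw(G) ≥ 2. Combining the bounds, tw(G) = 2.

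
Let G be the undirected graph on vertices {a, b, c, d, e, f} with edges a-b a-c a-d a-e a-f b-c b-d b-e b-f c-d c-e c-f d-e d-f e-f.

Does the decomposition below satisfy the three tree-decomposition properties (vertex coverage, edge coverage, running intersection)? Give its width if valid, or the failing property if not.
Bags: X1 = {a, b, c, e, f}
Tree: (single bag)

No — vertex d appears in no bag.

A tree decomposition must satisfy three properties: every vertex lies in some bag; for every edge, both endpoints lie together in some bag; and for every vertex, the bags containing it form a connected subtree. Here vertex d appears in no bag, so the decomposition is invalid.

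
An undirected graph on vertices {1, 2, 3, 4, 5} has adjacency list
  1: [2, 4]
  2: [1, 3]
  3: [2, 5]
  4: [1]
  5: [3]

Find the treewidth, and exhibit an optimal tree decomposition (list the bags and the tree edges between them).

The largest bag has 2 vertices, giving width 1; this decomposition certifies tw(G) ≤ 1. Any graph with an edge has treewidth ≥ 1, and G has the edge 1–2. Combining the bounds, tw(G) = 1.

Treewidth 1.
One optimal decomposition is:
Bags: B1 = {1, 2}  B2 = {1, 4}  B3 = {2, 3}  B4 = {3, 5}
Tree: B1–B2, B1–B3, B3–B4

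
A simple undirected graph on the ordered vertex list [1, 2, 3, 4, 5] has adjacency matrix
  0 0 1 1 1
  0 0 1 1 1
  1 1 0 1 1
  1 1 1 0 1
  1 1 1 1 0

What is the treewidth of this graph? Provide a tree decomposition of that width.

The largest bag has 4 vertices, giving width 3; this decomposition certifies tw(G) ≤ 3. Conversely, {1, 3, 4, 5} is a clique of size 4, and the vertices of any clique must share a bag in every tree decomposition; so some bag has ≥ 4 vertices and tw(G) ≥ 3. Hence tw(G) = 3 exactly.

Treewidth 3.
Bags: B1 = {2, 3, 4, 5}  B2 = {1, 3, 4, 5}
Tree: B1–B2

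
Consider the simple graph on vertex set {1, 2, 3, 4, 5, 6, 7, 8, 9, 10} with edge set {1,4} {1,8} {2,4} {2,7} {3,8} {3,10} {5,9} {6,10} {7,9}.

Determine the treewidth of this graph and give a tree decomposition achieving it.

Every bag has size at most 2, so the width is 2 − 1 = 1 and tw(G) ≤ 1. Since G has at least one edge (e.g. 6–10), it is not an edgeless graph, so tw(G) ≥ 1. The upper and lower bounds meet at 1, so that is the treewidth.

Treewidth 1.
One such decomposition:
Bags: B1 = {6, 10}  B2 = {3, 10}  B3 = {3, 8}  B4 = {1, 8}  B5 = {1, 4}  B6 = {2, 4}  B7 = {2, 7}  B8 = {7, 9}  B9 = {5, 9}
Tree: B1–B2, B2–B3, B3–B4, B4–B5, B5–B6, B6–B7, B7–B8, B8–B9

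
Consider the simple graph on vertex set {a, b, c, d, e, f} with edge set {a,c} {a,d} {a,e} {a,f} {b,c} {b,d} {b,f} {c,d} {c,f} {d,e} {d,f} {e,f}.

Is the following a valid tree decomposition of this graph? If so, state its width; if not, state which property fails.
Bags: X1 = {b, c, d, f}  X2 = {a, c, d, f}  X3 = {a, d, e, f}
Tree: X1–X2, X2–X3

Every vertex of G appears in some bag (union = {a, b, c, d, e, f}); every edge is covered by a bag; and for each vertex v the set of bags containing v is connected in the bag tree. The decomposition is therefore valid. The largest bag has 4 vertices, so the width is 3.

Yes; width 3.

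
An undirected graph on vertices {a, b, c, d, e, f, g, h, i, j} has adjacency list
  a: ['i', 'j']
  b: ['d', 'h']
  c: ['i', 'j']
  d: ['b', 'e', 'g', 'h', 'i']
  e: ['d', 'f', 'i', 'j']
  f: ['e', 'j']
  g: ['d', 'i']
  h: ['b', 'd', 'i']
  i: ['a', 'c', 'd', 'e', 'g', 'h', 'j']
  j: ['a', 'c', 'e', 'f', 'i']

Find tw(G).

2

A width-2 tree decomposition is:
Bags: B1 = {d, e, i}  B2 = {d, h, i}  B3 = {d, g, i}  B4 = {e, i, j}  B5 = {b, d, h}  B6 = {e, f, j}  B7 = {c, i, j}  B8 = {a, i, j}
Tree: B1–B2, B1–B3, B1–B4, B2–B5, B4–B6, B4–B7, B7–B8
Every bag has size at most 3, so the width is 3 − 1 = 2 and tw(G) ≤ 2. Conversely, {e, f, j} is a clique of size 3, and the vertices of any clique must share a bag in every tree decomposition; so some bag has ≥ 3 vertices and tw(G) ≥ 2. Combining the bounds, tw(G) = 2.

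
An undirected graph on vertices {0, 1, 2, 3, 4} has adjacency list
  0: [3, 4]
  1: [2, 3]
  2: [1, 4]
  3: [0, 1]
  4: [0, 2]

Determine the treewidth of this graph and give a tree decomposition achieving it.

Every bag has size at most 3, so the width is 3 − 1 = 2 and tw(G) ≤ 2. Since 2–1–3–0–4–2 is a cycle in G, G is not acyclic. Forests are exactly the graphs of treewidth ≤ 1, so tw(G) ≥ 2. Hence tw(G) = 2 exactly.

Treewidth 2.
One optimal decomposition is:
Bags: B1 = {1, 2, 3}  B2 = {0, 2, 3}  B3 = {0, 2, 4}
Tree: B1–B2, B2–B3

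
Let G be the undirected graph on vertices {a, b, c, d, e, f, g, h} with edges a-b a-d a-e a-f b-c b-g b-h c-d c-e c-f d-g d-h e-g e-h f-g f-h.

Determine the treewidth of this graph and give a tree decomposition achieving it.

Each bag holds 5 vertices, so the decomposition has width 4, which upper-bounds the treewidth. For the lower bound: the 5 vertex sets {f,g}, {b,c}, {a,d}, {h}, {e} are disjoint, each induces a connected subgraph, and every pair is joined by at least one edge of G. Contracting each set to a single vertex therefore yields K_{5} as a minor, and since treewidth is minor-monotone, tw(G) ≥ tw(K_{5}) = 4. Combining the bounds, tw(G) = 4.

Treewidth 4.
Bags: B1 = {a, c, f, g, h}  B2 = {a, b, c, g, h}  B3 = {a, c, d, g, h}  B4 = {a, c, e, g, h}
Tree: B1–B2, B2–B3, B3–B4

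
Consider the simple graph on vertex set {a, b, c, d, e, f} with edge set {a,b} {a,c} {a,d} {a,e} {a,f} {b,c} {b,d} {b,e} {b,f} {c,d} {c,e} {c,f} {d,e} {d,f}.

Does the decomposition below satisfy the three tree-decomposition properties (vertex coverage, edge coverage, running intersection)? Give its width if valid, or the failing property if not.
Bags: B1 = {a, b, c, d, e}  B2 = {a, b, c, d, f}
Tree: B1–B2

Vertex coverage: the bags together contain {a, b, c, d, e, f}, the full vertex set. Edge coverage: each edge of G has both endpoints in at least one bag. Running intersection: for every vertex, the bags containing it form a connected subtree. All three properties hold, so this is a valid tree decomposition of width max|bag| − 1 = 4, and hence tw(G) ≤ 4.

Yes; width 4.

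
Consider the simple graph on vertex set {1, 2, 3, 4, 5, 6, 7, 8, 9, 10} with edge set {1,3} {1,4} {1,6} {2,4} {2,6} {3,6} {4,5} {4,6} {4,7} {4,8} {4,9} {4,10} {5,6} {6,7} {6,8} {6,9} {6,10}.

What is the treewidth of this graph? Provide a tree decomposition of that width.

Each bag holds 3 vertices, so the decomposition has width 2, which upper-bounds the treewidth. For the lower bound, the 3 vertices {1, 3, 6} are pairwise adjacent, and any tree decomposition puts a clique entirely inside one bag — forcing width ≥ 2. The upper and lower bounds meet at 2, so that is the treewidth.

Treewidth 2.
One such decomposition:
Bags: B1 = {2, 4, 6}  B2 = {4, 6, 7}  B3 = {1, 4, 6}  B4 = {1, 3, 6}  B5 = {4, 5, 6}  B6 = {4, 6, 10}  B7 = {4, 6, 8}  B8 = {4, 6, 9}
Tree: B1–B2, B2–B3, B3–B4, B1–B5, B2–B6, B5–B7, B5–B8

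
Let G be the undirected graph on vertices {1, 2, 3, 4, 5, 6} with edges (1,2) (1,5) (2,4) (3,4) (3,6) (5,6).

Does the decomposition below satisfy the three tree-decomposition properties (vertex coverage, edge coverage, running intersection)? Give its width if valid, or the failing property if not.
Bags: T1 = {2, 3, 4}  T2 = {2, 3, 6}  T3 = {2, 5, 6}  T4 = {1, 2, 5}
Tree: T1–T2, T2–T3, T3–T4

Yes; width 2.

Every vertex of G appears in some bag (union = {1, 2, 3, 4, 5, 6}); every edge is covered by a bag; and for each vertex v the set of bags containing v is connected in the bag tree. The decomposition is therefore valid. The largest bag has 3 vertices, so the width is 2.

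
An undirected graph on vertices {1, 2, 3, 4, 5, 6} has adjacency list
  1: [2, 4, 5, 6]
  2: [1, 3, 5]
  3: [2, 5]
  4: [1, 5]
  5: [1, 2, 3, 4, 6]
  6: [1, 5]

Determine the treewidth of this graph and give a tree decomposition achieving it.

Treewidth 2.
One optimal decomposition is:
Bags: B1 = {1, 5, 6}  B2 = {1, 2, 5}  B3 = {2, 3, 5}  B4 = {1, 4, 5}
Tree: B1–B2, B2–B3, B2–B4

Every bag has size at most 3, so the width is 3 − 1 = 2 and tw(G) ≤ 2. For the lower bound, the 3 vertices {1, 2, 5} are pairwise adjacent, and any tree decomposition puts a clique entirely inside one bag — forcing width ≥ 2. Combining the bounds, tw(G) = 2.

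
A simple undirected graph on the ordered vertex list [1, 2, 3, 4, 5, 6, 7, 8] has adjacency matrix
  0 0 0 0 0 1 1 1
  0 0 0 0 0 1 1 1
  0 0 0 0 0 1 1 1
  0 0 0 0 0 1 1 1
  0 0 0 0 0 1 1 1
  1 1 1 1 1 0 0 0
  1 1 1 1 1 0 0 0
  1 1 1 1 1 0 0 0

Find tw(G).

3

A width-3 tree decomposition is:
Bags: B1 = {3, 6, 7, 8}  B2 = {4, 6, 7, 8}  B3 = {2, 6, 7, 8}  B4 = {1, 6, 7, 8}  B5 = {5, 6, 7, 8}
Tree: B1–B2, B2–B3, B3–B4, B4–B5
The largest bag has 4 vertices, giving width 3; this decomposition certifies tw(G) ≤ 3. For the lower bound: the 4 vertex sets {3,6}, {4,7}, {8}, {2} are disjoint, each induces a connected subgraph, and every pair is joined by at least one edge of G. Contracting each set to a single vertex therefore yields K_{4} as a minor, and since treewidth is minor-monotone, tw(G) ≥ tw(K_{4}) = 3. The upper and lower bounds meet at 3, so that is the treewidth.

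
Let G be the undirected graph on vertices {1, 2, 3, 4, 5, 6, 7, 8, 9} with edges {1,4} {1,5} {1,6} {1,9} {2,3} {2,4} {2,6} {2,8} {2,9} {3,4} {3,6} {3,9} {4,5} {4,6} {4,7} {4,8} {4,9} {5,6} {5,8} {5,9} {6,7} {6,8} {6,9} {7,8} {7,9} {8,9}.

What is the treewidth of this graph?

A width-4 tree decomposition is:
Bags: B1 = {2, 4, 6, 8, 9}  B2 = {4, 5, 6, 8, 9}  B3 = {1, 4, 5, 6, 9}  B4 = {2, 3, 4, 6, 9}  B5 = {4, 6, 7, 8, 9}
Tree: B1–B2, B2–B3, B1–B4, B1–B5
The largest bag has 5 vertices, giving width 4; this decomposition certifies tw(G) ≤ 4. Conversely, {2, 4, 6, 8, 9} is a clique of size 5, and the vertices of any clique must share a bag in every tree decomposition; so some bag has ≥ 5 vertices and tw(G) ≥ 4. Therefore the treewidth is 4.

4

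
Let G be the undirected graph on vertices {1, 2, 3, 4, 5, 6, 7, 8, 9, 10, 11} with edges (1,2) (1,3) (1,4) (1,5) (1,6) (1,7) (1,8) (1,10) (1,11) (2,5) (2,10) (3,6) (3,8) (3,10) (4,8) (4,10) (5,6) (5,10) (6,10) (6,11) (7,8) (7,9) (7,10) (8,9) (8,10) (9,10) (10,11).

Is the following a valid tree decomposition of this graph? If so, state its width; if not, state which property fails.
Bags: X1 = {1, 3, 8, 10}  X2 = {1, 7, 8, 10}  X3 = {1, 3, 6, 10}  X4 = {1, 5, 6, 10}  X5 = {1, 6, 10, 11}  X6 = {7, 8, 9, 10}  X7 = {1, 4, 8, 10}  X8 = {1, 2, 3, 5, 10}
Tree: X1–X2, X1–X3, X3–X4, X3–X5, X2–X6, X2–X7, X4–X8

No — bags containing vertex 3 are not connected in the tree.

A tree decomposition must satisfy three properties: every vertex lies in some bag; for every edge, both endpoints lie together in some bag; and for every vertex, the bags containing it form a connected subtree. Here bags containing vertex 3 are not connected in the tree, so the decomposition is invalid.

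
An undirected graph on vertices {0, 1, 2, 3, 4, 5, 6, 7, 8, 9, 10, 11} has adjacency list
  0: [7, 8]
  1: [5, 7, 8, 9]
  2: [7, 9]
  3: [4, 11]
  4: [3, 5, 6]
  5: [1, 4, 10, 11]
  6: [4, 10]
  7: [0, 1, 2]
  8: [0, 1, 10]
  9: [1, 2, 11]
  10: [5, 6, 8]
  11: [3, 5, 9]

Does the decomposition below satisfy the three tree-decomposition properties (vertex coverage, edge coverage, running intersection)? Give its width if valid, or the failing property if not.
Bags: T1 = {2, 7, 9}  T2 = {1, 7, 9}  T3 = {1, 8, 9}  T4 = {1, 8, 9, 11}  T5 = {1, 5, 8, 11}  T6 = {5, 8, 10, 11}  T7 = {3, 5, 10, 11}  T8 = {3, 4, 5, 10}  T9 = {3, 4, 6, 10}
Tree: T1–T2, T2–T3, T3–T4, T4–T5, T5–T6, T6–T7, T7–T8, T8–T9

No — vertex 0 appears in no bag.

A tree decomposition must satisfy three properties: every vertex lies in some bag; for every edge, both endpoints lie together in some bag; and for every vertex, the bags containing it form a connected subtree. Here vertex 0 appears in no bag, so the decomposition is invalid.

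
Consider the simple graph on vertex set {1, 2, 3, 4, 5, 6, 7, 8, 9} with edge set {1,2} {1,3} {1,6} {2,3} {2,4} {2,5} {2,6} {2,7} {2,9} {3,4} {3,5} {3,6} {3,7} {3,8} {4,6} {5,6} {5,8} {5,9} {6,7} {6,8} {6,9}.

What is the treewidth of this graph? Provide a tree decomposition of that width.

Every bag has size at most 4, so the width is 4 − 1 = 3 and tw(G) ≤ 3. For the lower bound, the 4 vertices {3, 5, 6, 8} are pairwise adjacent, and any tree decomposition puts a clique entirely inside one bag — forcing width ≥ 3. Combining the bounds, tw(G) = 3.

Treewidth 3.
Bags: B1 = {2, 3, 5, 6}  B2 = {2, 5, 6, 9}  B3 = {2, 3, 6, 7}  B4 = {1, 2, 3, 6}  B5 = {2, 3, 4, 6}  B6 = {3, 5, 6, 8}
Tree: B1–B2, B1–B3, B3–B4, B4–B5, B1–B6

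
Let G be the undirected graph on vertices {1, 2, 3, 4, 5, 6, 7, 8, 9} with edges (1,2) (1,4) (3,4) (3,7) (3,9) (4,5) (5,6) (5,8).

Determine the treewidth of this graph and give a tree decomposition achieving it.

Treewidth 1.
One such decomposition:
Bags: B1 = {4, 5}  B2 = {5, 8}  B3 = {1, 4}  B4 = {5, 6}  B5 = {3, 4}  B6 = {1, 2}  B7 = {3, 7}  B8 = {3, 9}
Tree: B1–B2, B1–B3, B2–B4, B1–B5, B3–B6, B5–B7, B5–B8

The largest bag has 2 vertices, giving width 1; this decomposition certifies tw(G) ≤ 1. Any graph with an edge has treewidth ≥ 1, and G has the edge 5–4. Combining the bounds, tw(G) = 1.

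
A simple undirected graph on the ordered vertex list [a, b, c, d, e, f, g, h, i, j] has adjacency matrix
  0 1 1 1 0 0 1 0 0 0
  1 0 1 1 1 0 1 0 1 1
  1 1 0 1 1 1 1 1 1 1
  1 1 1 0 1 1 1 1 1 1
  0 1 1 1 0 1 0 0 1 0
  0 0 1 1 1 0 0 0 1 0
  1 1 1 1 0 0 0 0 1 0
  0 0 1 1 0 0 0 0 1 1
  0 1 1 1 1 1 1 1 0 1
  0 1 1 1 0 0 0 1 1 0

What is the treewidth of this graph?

4

A width-4 tree decomposition is:
Bags: B1 = {b, c, d, i, j}  B2 = {c, d, h, i, j}  B3 = {b, c, d, e, i}  B4 = {c, d, e, f, i}  B5 = {b, c, d, g, i}  B6 = {a, b, c, d, g}
Tree: B1–B2, B1–B3, B3–B4, B3–B5, B5–B6
Each bag holds 5 vertices, so the decomposition has width 4, which upper-bounds the treewidth. On the other hand G contains the 5-clique {a, b, c, d, g}. A clique must lie in a single bag of any decomposition, so no decomposition can have width below 4. The upper and lower bounds meet at 4, so that is the treewidth.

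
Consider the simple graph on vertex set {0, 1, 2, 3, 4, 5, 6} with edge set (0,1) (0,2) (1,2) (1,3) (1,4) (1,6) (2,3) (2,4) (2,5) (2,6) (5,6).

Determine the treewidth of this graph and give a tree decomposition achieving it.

The largest bag has 3 vertices, giving width 2; this decomposition certifies tw(G) ≤ 2. For the lower bound, the 3 vertices {0, 1, 2} are pairwise adjacent, and any tree decomposition puts a clique entirely inside one bag — forcing width ≥ 2. Combining the bounds, tw(G) = 2.

Treewidth 2.
One such decomposition:
Bags: B1 = {1, 2, 6}  B2 = {2, 5, 6}  B3 = {1, 2, 4}  B4 = {0, 1, 2}  B5 = {1, 2, 3}
Tree: B1–B2, B1–B3, B3–B4, B3–B5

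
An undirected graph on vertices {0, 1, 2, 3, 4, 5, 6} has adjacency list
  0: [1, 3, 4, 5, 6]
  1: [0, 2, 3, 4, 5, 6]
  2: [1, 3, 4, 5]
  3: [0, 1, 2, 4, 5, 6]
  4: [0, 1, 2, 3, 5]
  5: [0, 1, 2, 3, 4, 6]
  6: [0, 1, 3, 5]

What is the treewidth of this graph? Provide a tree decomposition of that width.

Treewidth 4.
Bags: B1 = {1, 2, 3, 4, 5}  B2 = {0, 1, 3, 4, 5}  B3 = {0, 1, 3, 5, 6}
Tree: B1–B2, B2–B3

Every bag has size at most 5, so the width is 5 − 1 = 4 and tw(G) ≤ 4. For the lower bound, the 5 vertices {0, 1, 3, 4, 5} are pairwise adjacent, and any tree decomposition puts a clique entirely inside one bag — forcing width ≥ 4. Hence tw(G) = 4 exactly.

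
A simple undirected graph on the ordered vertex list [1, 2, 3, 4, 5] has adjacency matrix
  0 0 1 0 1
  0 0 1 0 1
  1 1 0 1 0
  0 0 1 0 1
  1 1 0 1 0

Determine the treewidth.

A width-2 tree decomposition is:
Bags: B1 = {1, 3, 5}  B2 = {3, 4, 5}  B3 = {2, 3, 5}
Tree: B1–B2, B2–B3
The largest bag has 3 vertices, giving width 2; this decomposition certifies tw(G) ≤ 2. The edges 1–3–4–5–1 form a cycle, so G is not a tree and its treewidth is at least 2. Hence tw(G) = 2 exactly.

2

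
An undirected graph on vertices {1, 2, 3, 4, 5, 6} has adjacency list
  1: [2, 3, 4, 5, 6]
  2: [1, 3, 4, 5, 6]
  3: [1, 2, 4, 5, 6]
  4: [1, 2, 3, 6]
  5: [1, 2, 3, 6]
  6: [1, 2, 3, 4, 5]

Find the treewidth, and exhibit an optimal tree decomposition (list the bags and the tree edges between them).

Treewidth 4.
One optimal decomposition is:
Bags: B1 = {1, 2, 3, 4, 6}  B2 = {1, 2, 3, 5, 6}
Tree: B1–B2

Every bag has size at most 5, so the width is 5 − 1 = 4 and tw(G) ≤ 4. On the other hand G contains the 5-clique {1, 2, 3, 4, 6}. A clique must lie in a single bag of any decomposition, so no decomposition can have width below 4. Therefore the treewidth is 4.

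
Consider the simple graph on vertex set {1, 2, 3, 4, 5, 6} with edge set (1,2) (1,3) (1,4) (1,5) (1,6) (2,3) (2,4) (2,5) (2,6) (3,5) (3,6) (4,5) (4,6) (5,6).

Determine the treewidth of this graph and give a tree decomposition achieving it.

Treewidth 4.
One optimal decomposition is:
Bags: B1 = {1, 2, 4, 5, 6}  B2 = {1, 2, 3, 5, 6}
Tree: B1–B2

Each bag holds 5 vertices, so the decomposition has width 4, which upper-bounds the treewidth. Conversely, {1, 2, 3, 5, 6} is a clique of size 5, and the vertices of any clique must share a bag in every tree decomposition; so some bag has ≥ 5 vertices and tw(G) ≥ 4. The upper and lower bounds meet at 4, so that is the treewidth.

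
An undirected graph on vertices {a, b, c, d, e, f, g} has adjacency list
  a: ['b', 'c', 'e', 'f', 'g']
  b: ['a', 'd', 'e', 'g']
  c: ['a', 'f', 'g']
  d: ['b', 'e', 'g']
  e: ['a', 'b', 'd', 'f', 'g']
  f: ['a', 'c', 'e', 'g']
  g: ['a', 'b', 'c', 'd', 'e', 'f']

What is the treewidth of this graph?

3

A width-3 tree decomposition is:
Bags: B1 = {a, e, f, g}  B2 = {a, b, e, g}  B3 = {a, c, f, g}  B4 = {b, d, e, g}
Tree: B1–B2, B1–B3, B2–B4
Every bag has size at most 4, so the width is 4 − 1 = 3 and tw(G) ≤ 3. On the other hand G contains the 4-clique {b, d, e, g}. A clique must lie in a single bag of any decomposition, so no decomposition can have width below 3. The upper and lower bounds meet at 3, so that is the treewidth.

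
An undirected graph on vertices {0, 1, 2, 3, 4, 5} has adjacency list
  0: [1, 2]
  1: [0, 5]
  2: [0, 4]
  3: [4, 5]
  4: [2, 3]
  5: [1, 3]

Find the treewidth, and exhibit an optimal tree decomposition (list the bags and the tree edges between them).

Treewidth 2.
One optimal decomposition is:
Bags: B1 = {3, 4, 5}  B2 = {2, 4, 5}  B3 = {0, 2, 5}  B4 = {0, 1, 5}
Tree: B1–B2, B2–B3, B3–B4

The largest bag has 3 vertices, giving width 2; this decomposition certifies tw(G) ≤ 2. The edges 5–3–4–2–0–1–5 form a cycle, so G is not a tree and its treewidth is at least 2. Hence tw(G) = 2 exactly.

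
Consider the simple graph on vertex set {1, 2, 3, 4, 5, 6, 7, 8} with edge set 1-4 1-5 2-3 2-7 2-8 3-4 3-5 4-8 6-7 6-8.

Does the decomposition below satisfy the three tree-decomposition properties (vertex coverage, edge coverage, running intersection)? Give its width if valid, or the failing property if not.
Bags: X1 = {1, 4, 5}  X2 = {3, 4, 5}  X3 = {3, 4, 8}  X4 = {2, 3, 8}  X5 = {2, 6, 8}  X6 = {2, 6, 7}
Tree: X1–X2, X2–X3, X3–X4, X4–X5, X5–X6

Yes; width 2.

Vertex coverage: the bags together contain {1, 2, 3, 4, 5, 6, 7, 8}, the full vertex set. Edge coverage: each edge of G has both endpoints in at least one bag. Running intersection: for every vertex, the bags containing it form a connected subtree. All three properties hold, so this is a valid tree decomposition of width max|bag| − 1 = 2, and hence tw(G) ≤ 2.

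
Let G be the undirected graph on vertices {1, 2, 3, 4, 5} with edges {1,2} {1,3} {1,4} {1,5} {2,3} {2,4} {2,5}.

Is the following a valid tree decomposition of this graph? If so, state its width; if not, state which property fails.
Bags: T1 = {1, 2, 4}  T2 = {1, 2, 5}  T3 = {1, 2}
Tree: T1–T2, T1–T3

No — vertex 3 appears in no bag.

A tree decomposition must satisfy three properties: every vertex lies in some bag; for every edge, both endpoints lie together in some bag; and for every vertex, the bags containing it form a connected subtree. Here vertex 3 appears in no bag, so the decomposition is invalid.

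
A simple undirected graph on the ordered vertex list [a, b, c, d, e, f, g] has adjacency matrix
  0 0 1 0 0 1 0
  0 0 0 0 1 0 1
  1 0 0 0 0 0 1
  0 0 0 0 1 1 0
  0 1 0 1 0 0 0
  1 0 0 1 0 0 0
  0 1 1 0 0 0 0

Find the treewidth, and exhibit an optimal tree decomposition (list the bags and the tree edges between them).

Treewidth 2.
One optimal decomposition is:
Bags: B1 = {a, c, g}  B2 = {a, f, g}  B3 = {d, f, g}  B4 = {d, e, g}  B5 = {b, e, g}
Tree: B1–B2, B2–B3, B3–B4, B4–B5

Every bag has size at most 3, so the width is 3 − 1 = 2 and tw(G) ≤ 2. For the lower bound, G contains the cycle g–c–a–f–d–e–b–g, so G is not a forest; only forests have treewidth ≤ 1, hence tw(G) ≥ 2. Combining the bounds, tw(G) = 2.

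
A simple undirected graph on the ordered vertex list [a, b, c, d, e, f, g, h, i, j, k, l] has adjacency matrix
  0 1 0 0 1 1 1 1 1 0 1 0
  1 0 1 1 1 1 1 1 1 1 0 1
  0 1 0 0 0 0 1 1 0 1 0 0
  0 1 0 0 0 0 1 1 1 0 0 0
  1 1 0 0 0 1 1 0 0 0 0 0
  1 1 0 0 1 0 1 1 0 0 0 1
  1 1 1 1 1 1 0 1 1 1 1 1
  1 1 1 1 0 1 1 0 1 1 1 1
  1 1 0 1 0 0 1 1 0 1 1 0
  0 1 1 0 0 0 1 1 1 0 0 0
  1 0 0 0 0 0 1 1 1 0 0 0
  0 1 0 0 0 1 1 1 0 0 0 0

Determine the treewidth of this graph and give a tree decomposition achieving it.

Treewidth 4.
One optimal decomposition is:
Bags: B1 = {a, b, f, g, h}  B2 = {b, f, g, h, l}  B3 = {a, b, g, h, i}  B4 = {b, g, h, i, j}  B5 = {a, g, h, i, k}  B6 = {b, c, g, h, j}  B7 = {a, b, e, f, g}  B8 = {b, d, g, h, i}
Tree: B1–B2, B1–B3, B3–B4, B3–B5, B4–B6, B1–B7, B3–B8

Every bag has size at most 5, so the width is 5 − 1 = 4 and tw(G) ≤ 4. On the other hand G contains the 5-clique {a, b, e, f, g}. A clique must lie in a single bag of any decomposition, so no decomposition can have width below 4. The upper and lower bounds meet at 4, so that is the treewidth.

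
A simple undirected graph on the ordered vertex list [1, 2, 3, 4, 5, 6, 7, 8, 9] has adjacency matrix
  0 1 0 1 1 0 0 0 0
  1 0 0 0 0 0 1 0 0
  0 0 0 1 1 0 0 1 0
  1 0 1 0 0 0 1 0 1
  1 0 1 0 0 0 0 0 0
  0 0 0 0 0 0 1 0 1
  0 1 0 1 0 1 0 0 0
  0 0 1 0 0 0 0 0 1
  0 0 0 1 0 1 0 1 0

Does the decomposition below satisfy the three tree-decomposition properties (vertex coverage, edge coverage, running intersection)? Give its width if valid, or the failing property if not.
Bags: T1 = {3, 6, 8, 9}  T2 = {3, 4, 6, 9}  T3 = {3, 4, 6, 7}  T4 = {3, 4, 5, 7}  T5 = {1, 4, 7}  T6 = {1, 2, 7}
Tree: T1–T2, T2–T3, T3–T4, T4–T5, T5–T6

No — edge (5,1) lies in no bag.

A tree decomposition must satisfy three properties: every vertex lies in some bag; for every edge, both endpoints lie together in some bag; and for every vertex, the bags containing it form a connected subtree. Here edge (5,1) lies in no bag, so the decomposition is invalid.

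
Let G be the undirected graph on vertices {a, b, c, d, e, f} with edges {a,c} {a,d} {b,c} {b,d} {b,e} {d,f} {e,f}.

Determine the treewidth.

2

A width-2 tree decomposition is:
Bags: B1 = {d, e, f}  B2 = {b, d, e}  B3 = {a, b, d}  B4 = {a, b, c}
Tree: B1–B2, B2–B3, B3–B4
Every bag has size at most 3, so the width is 3 − 1 = 2 and tw(G) ≤ 2. The edges f–e–b–d–f form a cycle, so G is not a tree and its treewidth is at least 2. Combining the bounds, tw(G) = 2.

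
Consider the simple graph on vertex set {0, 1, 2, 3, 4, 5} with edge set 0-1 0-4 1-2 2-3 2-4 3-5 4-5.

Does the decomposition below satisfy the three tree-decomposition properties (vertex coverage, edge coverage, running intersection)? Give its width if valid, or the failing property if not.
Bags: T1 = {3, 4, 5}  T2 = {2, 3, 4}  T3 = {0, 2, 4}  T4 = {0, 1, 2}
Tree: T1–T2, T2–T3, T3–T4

Yes; width 2.

Every vertex of G appears in some bag (union = {0, 1, 2, 3, 4, 5}); every edge is covered by a bag; and for each vertex v the set of bags containing v is connected in the bag tree. The decomposition is therefore valid. The largest bag has 3 vertices, so the width is 2.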